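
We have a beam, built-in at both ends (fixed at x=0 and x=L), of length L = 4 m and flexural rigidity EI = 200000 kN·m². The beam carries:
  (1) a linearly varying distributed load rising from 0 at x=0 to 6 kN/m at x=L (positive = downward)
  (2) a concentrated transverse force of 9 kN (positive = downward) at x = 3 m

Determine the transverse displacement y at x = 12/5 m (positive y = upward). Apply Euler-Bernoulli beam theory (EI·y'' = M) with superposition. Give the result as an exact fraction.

Load 1 — triangular load w₀=6 kN/m (0→w₀ over full span):
  y_1 = -w₀x²(L-x)²(x+2L)/(120LEI) = -6·(12/5)²·(4-(12/5))²·((12/5)+2·4)/(120·4·200000) = -468/48828125 m
Load 2 — point force P=9 kN at a=3 m (b=L-a=1):
  y_2 = -Pb²x²(3aL-(3a+b)x)/(6L³EI)  [x≤a] = -9·1²·(12/5)²·(3·3·4-(3·3+1)·(12/5))/(6·4³·200000) = -81/10000000 m
Superposition: y = Σ y_i = -110529/6250000000 m ≈ -0.000018 m

y(12/5) = -110529/6250000000 m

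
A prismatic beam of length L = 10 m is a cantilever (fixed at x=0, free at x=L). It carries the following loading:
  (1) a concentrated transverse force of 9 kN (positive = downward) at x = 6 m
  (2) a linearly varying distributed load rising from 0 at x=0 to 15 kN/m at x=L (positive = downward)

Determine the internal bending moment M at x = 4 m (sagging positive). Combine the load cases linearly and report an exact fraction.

M(4) = -234 kN·m

Load 1 — point force P=9 kN at a=6 m (b=L-a=4):
  M_1 = -P(a-x)  [x≤a] = -9·(6-4) = -18 kN·m
Load 2 — triangular load w₀=15 kN/m (0→w₀ over full span):
  M_2 = w₀Lx/2 - w₀L²/3 - w₀x³/(6L) = 15·10·4/2 - 15·10²/3 - 15·4³/(6·10) = -216 kN·m
Superposition: M = Σ M_i = -234 kN·m ≈ -234.000000 kN·m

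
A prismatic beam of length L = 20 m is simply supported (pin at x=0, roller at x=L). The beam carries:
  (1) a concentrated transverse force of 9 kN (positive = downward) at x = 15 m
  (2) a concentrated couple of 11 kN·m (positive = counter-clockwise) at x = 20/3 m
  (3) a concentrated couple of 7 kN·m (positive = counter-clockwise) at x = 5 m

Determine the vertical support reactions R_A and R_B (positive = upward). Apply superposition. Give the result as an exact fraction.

R_A = 63/20 kN, R_B = 117/20 kN

Load 1 — point force P=9 kN at a=15 m (b=L-a=5):
  R_A = Pb/L = 9·5/20 = 9/4 kN
  R_B = Pa/L = 9·15/20 = 27/4 kN
Load 2 — applied couple M₀=11 kN·m at a=20/3 m (b=L-a=40/3):
  R_A = M₀/L = 11/20 kN
  R_B = -M₀/L = -11/20 kN
Load 3 — applied couple M₀=7 kN·m at a=5 m (b=L-a=15):
  R_A = M₀/L = 7/20 kN
  R_B = -M₀/L = -7/20 kN
Superposition: R_A = 63/20 kN, R_B = 117/20 kN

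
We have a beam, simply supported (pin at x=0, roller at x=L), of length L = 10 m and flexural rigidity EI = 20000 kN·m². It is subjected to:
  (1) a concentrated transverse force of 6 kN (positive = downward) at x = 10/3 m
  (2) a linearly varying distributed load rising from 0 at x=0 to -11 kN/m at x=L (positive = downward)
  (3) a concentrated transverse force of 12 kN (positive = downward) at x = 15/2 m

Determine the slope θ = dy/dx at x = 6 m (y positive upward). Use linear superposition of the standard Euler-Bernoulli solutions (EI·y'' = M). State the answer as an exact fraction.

θ(6) = -38833/21600000 rad

Load 1 — point force P=6 kN at a=10/3 m (b=L-a=20/3):
  θ_1 = -Pa(2L²-6Lx+3x²+a²)/(6LEI)  [x>a] = -6·(10/3)·(2·10²-6·10·6+3·6²+(10/3)²)/(6·10·20000) = 23/33750 rad
Load 2 — triangular load w₀=-11 kN/m (0→w₀ over full span):
  θ_2 = -w₀(7L⁴-30L²x²+15x⁴)/(360LEI) = -(-11)·(7·10⁴-30·10²·6²+15·6⁴)/(360·10·20000) = -319/112500 rad
Load 3 — point force P=12 kN at a=15/2 m (b=L-a=5/2):
  θ_3 = -Pb(L²-b²-3x²)/(6LEI)  [x≤a] = -12·(5/2)·(10²-(5/2)²-3·6²)/(6·10·20000) = 57/160000 rad
Superposition: θ = Σ θ_i = -38833/21600000 rad ≈ -0.001798 rad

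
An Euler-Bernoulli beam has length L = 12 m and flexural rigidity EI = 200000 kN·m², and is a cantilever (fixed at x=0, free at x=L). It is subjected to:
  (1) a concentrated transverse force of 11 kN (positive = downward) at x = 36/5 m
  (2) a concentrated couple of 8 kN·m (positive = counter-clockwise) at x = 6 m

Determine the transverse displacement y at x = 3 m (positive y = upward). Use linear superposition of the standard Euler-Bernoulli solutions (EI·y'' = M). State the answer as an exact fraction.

y(3) = -2709/2000000 m

Load 1 — point force P=11 kN at a=36/5 m (b=L-a=24/5):
  y_1 = -Px²(3a-x)/(6EI)  [x≤a] = -11·3²·(3·(36/5)-3)/(6·200000) = -3069/2000000 m
Load 2 — applied couple M₀=8 kN·m at a=6 m (b=L-a=6):
  y_2 = M₀x²/(2EI)  [x≤a] = 8·3²/(2·200000) = 9/50000 m
Superposition: y = Σ y_i = -2709/2000000 m ≈ -0.001355 m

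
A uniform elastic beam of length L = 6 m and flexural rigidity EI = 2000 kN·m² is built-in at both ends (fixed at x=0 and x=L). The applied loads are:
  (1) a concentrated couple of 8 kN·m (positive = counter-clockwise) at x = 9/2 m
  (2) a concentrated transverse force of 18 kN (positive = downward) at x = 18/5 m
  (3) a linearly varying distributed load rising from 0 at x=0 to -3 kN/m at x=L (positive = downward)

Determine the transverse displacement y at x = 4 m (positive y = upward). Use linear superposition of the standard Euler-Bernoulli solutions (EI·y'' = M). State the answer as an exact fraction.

Load 1 — applied couple M₀=8 kN·m at a=9/2 m (b=L-a=3/2):
  y_1 = (R_Ax³/6 - M_Ax²/2)/EI  [x≤a] with R_A=3/2, M_A=5/2 = ((3/2)·4³/6 - (5/2)·4²/2)/2000 = -1/500 m
Load 2 — point force P=18 kN at a=18/5 m (b=L-a=12/5):
  y_2 = -Pa²(L-x)²(3bL-(3b+a)(L-x))/(6L³EI)  [x>a] = -18·(18/5)²·(6-4)²·(3·(12/5)·6-(3·(12/5)+(18/5))·(6-4))/(6·6³·2000) = -243/31250 m
Load 3 — triangular load w₀=-3 kN/m (0→w₀ over full span):
  y_3 = -w₀x²(L-x)²(x+2L)/(120LEI) = -(-3)·4²·(6-4)²·(4+2·6)/(120·6·2000) = 4/1875 m
Superposition: y = Σ y_i = -1433/187500 m ≈ -0.007643 m

y(4) = -1433/187500 m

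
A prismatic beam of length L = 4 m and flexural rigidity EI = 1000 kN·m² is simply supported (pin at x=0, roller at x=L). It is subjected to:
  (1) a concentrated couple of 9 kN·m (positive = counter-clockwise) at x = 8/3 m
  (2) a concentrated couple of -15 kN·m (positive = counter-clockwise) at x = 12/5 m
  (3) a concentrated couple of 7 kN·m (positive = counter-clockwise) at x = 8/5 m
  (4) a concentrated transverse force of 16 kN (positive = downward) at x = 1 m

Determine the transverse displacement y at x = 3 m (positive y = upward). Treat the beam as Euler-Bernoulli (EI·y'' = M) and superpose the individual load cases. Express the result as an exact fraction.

Load 1 — applied couple M₀=9 kN·m at a=8/3 m (b=L-a=4/3):
  y_1 = (M₀x³/(6L)-M₀(x-a)²/2+C₁x)/EI  [x>a] with C₁=M₀(3b²-L²)/(6L)=-4 = (9·3³/(6·4)-9·(3-(8/3))²/2+(-4)·3)/1000 = -19/8000 m
Load 2 — applied couple M₀=-15 kN·m at a=12/5 m (b=L-a=8/5):
  y_2 = (M₀x³/(6L)-M₀(x-a)²/2+C₁x)/EI  [x>a] with C₁=M₀(3b²-L²)/(6L)=26/5 = ((-15)·3³/(6·4)-(-15)·(3-(12/5))²/2+(26/5)·3)/1000 = 57/40000 m
Load 3 — applied couple M₀=7 kN·m at a=8/5 m (b=L-a=12/5):
  y_3 = (M₀x³/(6L)-M₀(x-a)²/2+C₁x)/EI  [x>a] with C₁=M₀(3b²-L²)/(6L)=28/75 = (7·3³/(6·4)-7·(3-(8/5))²/2+(28/75)·3)/1000 = 427/200000 m
Load 4 — point force P=16 kN at a=1 m (b=L-a=3):
  y_4 = -Pa(L-x)(2Lx-a²-x²)/(6LEI)  [x>a] = -16·1·(4-3)·(2·4·3-1²-3²)/(6·4·1000) = -7/750 m
Superposition: y = Σ y_i = -4889/600000 m ≈ -0.008148 m

y(3) = -4889/600000 m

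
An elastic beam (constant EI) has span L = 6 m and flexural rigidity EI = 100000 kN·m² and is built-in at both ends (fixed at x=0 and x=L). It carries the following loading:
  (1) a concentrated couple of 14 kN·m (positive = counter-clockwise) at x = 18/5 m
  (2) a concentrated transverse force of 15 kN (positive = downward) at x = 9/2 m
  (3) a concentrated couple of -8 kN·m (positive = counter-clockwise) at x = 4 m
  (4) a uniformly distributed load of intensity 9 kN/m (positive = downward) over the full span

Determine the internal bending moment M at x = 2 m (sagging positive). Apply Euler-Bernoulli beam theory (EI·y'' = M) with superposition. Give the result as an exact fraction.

M(2) = 77903/7200 kN·m

Load 1 — applied couple M₀=14 kN·m at a=18/5 m (b=L-a=12/5):
  M_1 = R_Ax - M_A  [x≤a] with R_A=84/25, M_A=112/25 = (84/25)·2 - (112/25) = 56/25 kN·m
Load 2 — point force P=15 kN at a=9/2 m (b=L-a=3/2):
  M_2 = Pb²(3a+b)x/L³ - Pab²/L²  [x≤a] = 15·(3/2)²·(3·(9/2)+(3/2))·2/6³ - 15·(9/2)·(3/2)²/6² = 15/32 kN·m
Load 3 — applied couple M₀=-8 kN·m at a=4 m (b=L-a=2):
  M_3 = R_Ax - M_A  [x≤a] with R_A=-16/9, M_A=-8/3 = (-16/9)·2 - (-8/3) = -8/9 kN·m
Load 4 — uniform load w=9 kN/m over full span:
  M_4 = wLx/2 - wL²/12 - wx²/2 = 9·6·2/2 - 9·6²/12 - 9·2²/2 = 9 kN·m
Superposition: M = Σ M_i = 77903/7200 kN·m ≈ 10.819861 kN·m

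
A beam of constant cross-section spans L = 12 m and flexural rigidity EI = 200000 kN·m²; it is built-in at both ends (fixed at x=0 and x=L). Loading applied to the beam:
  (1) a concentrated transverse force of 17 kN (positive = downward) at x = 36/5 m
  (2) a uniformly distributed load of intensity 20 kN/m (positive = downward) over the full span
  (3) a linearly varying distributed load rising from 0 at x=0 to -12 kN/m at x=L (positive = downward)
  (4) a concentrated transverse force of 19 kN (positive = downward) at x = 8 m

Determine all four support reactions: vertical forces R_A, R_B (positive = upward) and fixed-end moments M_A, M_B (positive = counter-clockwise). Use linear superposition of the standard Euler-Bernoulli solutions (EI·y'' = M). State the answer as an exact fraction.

R_A = 368921/3375 kN, M_A = 246232/1125 kN·m, R_B = 319579/3375 kN, M_B = -243848/1125 kN·m

Load 1 — point force P=17 kN at a=36/5 m (b=L-a=24/5):
  R_A = Pb²(3a+b)/L³ = 17·(24/5)²·(3·(36/5)+(24/5))/12³ = 748/125 kN
  M_A = Pab²/L² = 17·(36/5)·(24/5)²/12² = 2448/125 kN·m
  R_B = Pa²(a+3b)/L³ = 17·(36/5)²·((36/5)+3·(24/5))/12³ = 1377/125 kN
  M_B = -Pa²b/L² = -17·(36/5)²·(24/5)/12² = -3672/125 kN·m
Load 2 — uniform load w=20 kN/m over full span:
  R_A = wL/2 = 20·12/2 = 120 kN
  M_A = wL²/12 = 20·12²/12 = 240 kN·m
  R_B = wL/2 = 20·12/2 = 120 kN
  M_B = -wL²/12 = -20·12²/12 = -240 kN·m
Load 3 — triangular load w₀=-12 kN/m (0→w₀ over full span):
  R_A = 3w₀L/20 = 3·(-12)·12/20 = -108/5 kN
  M_A = w₀L²/30 = (-12)·12²/30 = -288/5 kN·m
  R_B = 7w₀L/20 = 7·(-12)·12/20 = -252/5 kN
  M_B = -w₀L²/20 = -(-12)·12²/20 = 432/5 kN·m
Load 4 — point force P=19 kN at a=8 m (b=L-a=4):
  R_A = Pb²(3a+b)/L³ = 19·4²·(3·8+4)/12³ = 133/27 kN
  M_A = Pab²/L² = 19·8·4²/12² = 152/9 kN·m
  R_B = Pa²(a+3b)/L³ = 19·8²·(8+3·4)/12³ = 380/27 kN
  M_B = -Pa²b/L² = -19·8²·4/12² = -304/9 kN·m
Superposition: R_A = 368921/3375 kN, M_A = 246232/1125 kN·m, R_B = 319579/3375 kN, M_B = -243848/1125 kN·m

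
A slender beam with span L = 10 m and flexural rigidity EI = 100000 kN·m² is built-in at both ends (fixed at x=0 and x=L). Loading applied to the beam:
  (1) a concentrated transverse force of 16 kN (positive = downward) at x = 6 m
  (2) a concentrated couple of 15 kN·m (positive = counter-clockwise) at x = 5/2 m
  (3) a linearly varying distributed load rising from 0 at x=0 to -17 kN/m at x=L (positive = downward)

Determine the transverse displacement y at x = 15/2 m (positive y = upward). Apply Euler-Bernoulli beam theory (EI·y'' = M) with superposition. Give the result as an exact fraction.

y(15/2) = 10467/10240000 m

Load 1 — point force P=16 kN at a=6 m (b=L-a=4):
  y_1 = -Pa²(L-x)²(3bL-(3b+a)(L-x))/(6L³EI)  [x>a] = -16·6²·(10-(15/2))²·(3·4·10-(3·4+6)·(10-(15/2)))/(6·10³·100000) = -9/20000 m
Load 2 — applied couple M₀=15 kN·m at a=5/2 m (b=L-a=15/2):
  y_2 = (R_Ax³/6 - M_Ax²/2 - M₀(x-a)²/2)/EI  [x>a] with R_A=27/16, M_A=-45/16 = ((27/16)·(15/2)³/6 - (-45/16)·(15/2)²/2 - 15·((15/2)-(5/2))²/2)/100000 = 21/204800 m
Load 3 — triangular load w₀=-17 kN/m (0→w₀ over full span):
  y_3 = -w₀x²(L-x)²(x+2L)/(120LEI) = -(-17)·(15/2)²·(10-(15/2))²·((15/2)+2·10)/(120·10·100000) = 561/409600 m
Superposition: y = Σ y_i = 10467/10240000 m ≈ 0.001022 m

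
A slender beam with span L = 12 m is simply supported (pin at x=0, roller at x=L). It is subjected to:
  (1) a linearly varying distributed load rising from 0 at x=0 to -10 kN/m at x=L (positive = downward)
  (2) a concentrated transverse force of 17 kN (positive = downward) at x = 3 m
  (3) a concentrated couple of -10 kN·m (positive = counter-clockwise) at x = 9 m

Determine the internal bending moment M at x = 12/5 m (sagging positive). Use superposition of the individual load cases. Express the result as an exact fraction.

Load 1 — triangular load w₀=-10 kN/m (0→w₀ over full span):
  M_1 = w₀Lx/6 - w₀x³/(6L) = (-10)·12·(12/5)/6 - (-10)·(12/5)³/(6·12) = -1152/25 kN·m
Load 2 — point force P=17 kN at a=3 m (b=L-a=9):
  M_2 = Pbx/L  [x≤a] = 17·9·(12/5)/12 = 153/5 kN·m
Load 3 — applied couple M₀=-10 kN·m at a=9 m (b=L-a=3):
  M_3 = M₀x/L  [x≤a] = (-10)·(12/5)/12 = -2 kN·m
Superposition: M = Σ M_i = -437/25 kN·m ≈ -17.480000 kN·m

M(12/5) = -437/25 kN·m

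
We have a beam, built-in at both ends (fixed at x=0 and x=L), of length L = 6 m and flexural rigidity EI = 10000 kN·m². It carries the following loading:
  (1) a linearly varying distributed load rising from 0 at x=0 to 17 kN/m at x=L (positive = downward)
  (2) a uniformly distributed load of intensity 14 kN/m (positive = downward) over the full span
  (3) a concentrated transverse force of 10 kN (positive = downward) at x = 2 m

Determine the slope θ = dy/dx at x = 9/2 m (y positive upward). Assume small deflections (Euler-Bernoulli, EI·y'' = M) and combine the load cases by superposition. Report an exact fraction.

θ(9/2) = 53859/12800000 rad

Load 1 — triangular load w₀=17 kN/m (0→w₀ over full span):
  θ_1 = -w₀(2x(L-x)(L-2x)(x+2L)+x²(L-x)²)/(120LEI) = -17·(2·(9/2)·(6-(9/2))·(6-2·(9/2))·((9/2)+2·6)+(9/2)²·(6-(9/2))²)/(120·6·10000) = 18819/12800000 rad
Load 2 — uniform load w=14 kN/m over full span:
  θ_2 = -wx(L-x)(L-2x)/(12EI) = -14·(9/2)·(6-(9/2))·(6-2·(9/2))/(12·10000) = 189/80000 rad
Load 3 — point force P=10 kN at a=2 m (b=L-a=4):
  θ_3 = Pa²(L-x)(2bL-(3b+a)(L-x))/(2L³EI)  [x>a] = 10·2²·(6-(9/2))·(2·4·6-(3·4+2)·(6-(9/2)))/(2·6³·10000) = 3/8000 rad
Superposition: θ = Σ θ_i = 53859/12800000 rad ≈ 0.004208 rad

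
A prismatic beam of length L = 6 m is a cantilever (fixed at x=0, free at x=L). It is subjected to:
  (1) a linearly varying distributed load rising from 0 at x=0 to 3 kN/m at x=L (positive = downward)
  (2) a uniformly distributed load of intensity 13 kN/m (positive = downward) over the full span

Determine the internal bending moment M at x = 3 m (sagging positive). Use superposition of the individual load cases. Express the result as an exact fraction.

Load 1 — triangular load w₀=3 kN/m (0→w₀ over full span):
  M_1 = w₀Lx/2 - w₀L²/3 - w₀x³/(6L) = 3·6·3/2 - 3·6²/3 - 3·3³/(6·6) = -45/4 kN·m
Load 2 — uniform load w=13 kN/m over full span:
  M_2 = -w(L-x)²/2 = -13·(6-3)²/2 = -117/2 kN·m
Superposition: M = Σ M_i = -279/4 kN·m ≈ -69.750000 kN·m

M(3) = -279/4 kN·m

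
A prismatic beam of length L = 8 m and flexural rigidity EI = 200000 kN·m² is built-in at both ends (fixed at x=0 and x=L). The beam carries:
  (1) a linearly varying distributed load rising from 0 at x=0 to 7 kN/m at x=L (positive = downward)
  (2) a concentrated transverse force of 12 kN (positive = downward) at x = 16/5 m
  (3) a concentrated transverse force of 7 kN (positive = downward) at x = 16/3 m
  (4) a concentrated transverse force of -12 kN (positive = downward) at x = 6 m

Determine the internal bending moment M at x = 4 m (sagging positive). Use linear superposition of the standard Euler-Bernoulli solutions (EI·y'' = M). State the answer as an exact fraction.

Load 1 — triangular load w₀=7 kN/m (0→w₀ over full span):
  M_1 = 3w₀Lx/20 - w₀L²/30 - w₀x³/(6L) = 3·7·8·4/20 - 7·8²/30 - 7·4³/(6·8) = 28/3 kN·m
Load 2 — point force P=12 kN at a=16/5 m (b=L-a=24/5):
  M_2 = Pa²(a+3b)(L-x)/L³ - Pa²b/L²  [x>a] = 12·(16/5)²·((16/5)+3·(24/5))·(8-4)/8³ - 12·(16/5)²·(24/5)/8² = 192/25 kN·m
Load 3 — point force P=7 kN at a=16/3 m (b=L-a=8/3):
  M_3 = Pb²(3a+b)x/L³ - Pab²/L²  [x≤a] = 7·(8/3)²·(3·(16/3)+(8/3))·4/8³ - 7·(16/3)·(8/3)²/8² = 28/9 kN·m
Load 4 — point force P=-12 kN at a=6 m (b=L-a=2):
  M_4 = Pb²(3a+b)x/L³ - Pab²/L²  [x≤a] = (-12)·2²·(3·6+2)·4/8³ - (-12)·6·2²/8² = -3 kN·m
Superposition: M = Σ M_i = 3853/225 kN·m ≈ 17.124444 kN·m

M(4) = 3853/225 kN·m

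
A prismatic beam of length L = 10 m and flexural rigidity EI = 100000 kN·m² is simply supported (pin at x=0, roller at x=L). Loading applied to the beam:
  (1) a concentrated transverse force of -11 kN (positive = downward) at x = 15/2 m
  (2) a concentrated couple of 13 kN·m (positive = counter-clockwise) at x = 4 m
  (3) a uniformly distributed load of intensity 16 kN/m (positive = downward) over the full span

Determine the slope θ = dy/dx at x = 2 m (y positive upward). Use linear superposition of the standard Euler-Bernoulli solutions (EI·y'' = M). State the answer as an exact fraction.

θ(2) = -1867/384000 rad

Load 1 — point force P=-11 kN at a=15/2 m (b=L-a=5/2):
  θ_1 = -Pb(L²-b²-3x²)/(6LEI)  [x≤a] = -(-11)·(5/2)·(10²-(5/2)²-3·2²)/(6·10·100000) = 1199/3200000 rad
Load 2 — applied couple M₀=13 kN·m at a=4 m (b=L-a=6):
  θ_2 = (M₀x²/(2L)+C₁)/EI  [x≤a] with C₁=M₀(3b²-L²)/(6L)=26/15 = (13·2²/(2·10)+(26/15))/100000 = 13/300000 rad
Load 3 — uniform load w=16 kN/m over full span:
  θ_3 = -w(L³-6Lx²+4x³)/(24EI) = -16·(10³-6·10·2²+4·2³)/(24·100000) = -33/6250 rad
Superposition: θ = Σ θ_i = -1867/384000 rad ≈ -0.004862 rad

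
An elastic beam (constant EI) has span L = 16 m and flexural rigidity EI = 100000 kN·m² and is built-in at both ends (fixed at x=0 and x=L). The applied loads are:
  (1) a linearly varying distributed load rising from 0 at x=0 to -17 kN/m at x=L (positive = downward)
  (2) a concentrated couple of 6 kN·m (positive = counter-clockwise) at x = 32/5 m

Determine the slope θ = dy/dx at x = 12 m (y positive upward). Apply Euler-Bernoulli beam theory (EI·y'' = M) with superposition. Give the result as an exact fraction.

Load 1 — triangular load w₀=-17 kN/m (0→w₀ over full span):
  θ_1 = -w₀(2x(L-x)(L-2x)(x+2L)+x²(L-x)²)/(120LEI) = -(-17)·(2·12·(16-12)·(16-2·12)·(12+2·16)+12²·(16-12)²)/(120·16·100000) = -697/250000 rad
Load 2 — applied couple M₀=6 kN·m at a=32/5 m (b=L-a=48/5):
  θ_2 = (R_Ax²/2 - M_Ax - M₀(x-a))/EI  [x>a] with R_A=27/50, M_A=18/25 = ((27/50)·12²/2 - (18/25)·12 - 6·(12-(32/5)))/100000 = -21/625000 rad
Superposition: θ = Σ θ_i = -3527/1250000 rad ≈ -0.002822 rad

θ(12) = -3527/1250000 rad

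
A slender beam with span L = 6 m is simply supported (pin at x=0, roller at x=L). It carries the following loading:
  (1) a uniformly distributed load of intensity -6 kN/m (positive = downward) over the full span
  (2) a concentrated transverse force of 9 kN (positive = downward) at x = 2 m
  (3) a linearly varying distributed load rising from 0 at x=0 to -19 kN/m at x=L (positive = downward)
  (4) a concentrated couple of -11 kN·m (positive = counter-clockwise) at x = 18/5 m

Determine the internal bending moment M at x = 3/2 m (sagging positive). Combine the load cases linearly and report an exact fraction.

M(3/2) = -1303/32 kN·m

Load 1 — uniform load w=-6 kN/m over full span:
  M_1 = wx(L-x)/2 = (-6)·(3/2)·(6-(3/2))/2 = -81/4 kN·m
Load 2 — point force P=9 kN at a=2 m (b=L-a=4):
  M_2 = Pbx/L  [x≤a] = 9·4·(3/2)/6 = 9 kN·m
Load 3 — triangular load w₀=-19 kN/m (0→w₀ over full span):
  M_3 = w₀Lx/6 - w₀x³/(6L) = (-19)·6·(3/2)/6 - (-19)·(3/2)³/(6·6) = -855/32 kN·m
Load 4 — applied couple M₀=-11 kN·m at a=18/5 m (b=L-a=12/5):
  M_4 = M₀x/L  [x≤a] = (-11)·(3/2)/6 = -11/4 kN·m
Superposition: M = Σ M_i = -1303/32 kN·m ≈ -40.718750 kN·m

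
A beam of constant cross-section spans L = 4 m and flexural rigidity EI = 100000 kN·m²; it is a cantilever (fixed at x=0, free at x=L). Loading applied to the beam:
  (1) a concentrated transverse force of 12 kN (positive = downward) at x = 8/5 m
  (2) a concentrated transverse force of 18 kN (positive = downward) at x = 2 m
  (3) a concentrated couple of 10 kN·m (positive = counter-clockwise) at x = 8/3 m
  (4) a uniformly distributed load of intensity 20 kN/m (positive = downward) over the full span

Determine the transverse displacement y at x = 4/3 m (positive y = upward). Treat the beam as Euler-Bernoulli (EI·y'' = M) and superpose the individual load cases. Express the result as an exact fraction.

Load 1 — point force P=12 kN at a=8/5 m (b=L-a=12/5):
  y_1 = -Px²(3a-x)/(6EI)  [x≤a] = -12·(4/3)²·(3·(8/5)-(4/3))/(6·100000) = -52/421875 m
Load 2 — point force P=18 kN at a=2 m (b=L-a=2):
  y_2 = -Px²(3a-x)/(6EI)  [x≤a] = -18·(4/3)²·(3·2-(4/3))/(6·100000) = -7/28125 m
Load 3 — applied couple M₀=10 kN·m at a=8/3 m (b=L-a=4/3):
  y_3 = M₀x²/(2EI)  [x≤a] = 10·(4/3)²/(2·100000) = 1/11250 m
Load 4 — uniform load w=20 kN/m over full span:
  y_4 = -wx²(x²-4Lx+6L²)/(24EI) = -20·(4/3)²·((4/3)²-4·4·(4/3)+6·4²)/(24·100000) = -172/151875 m
Superposition: y = Σ y_i = -10751/7593750 m ≈ -0.001416 m

y(4/3) = -10751/7593750 m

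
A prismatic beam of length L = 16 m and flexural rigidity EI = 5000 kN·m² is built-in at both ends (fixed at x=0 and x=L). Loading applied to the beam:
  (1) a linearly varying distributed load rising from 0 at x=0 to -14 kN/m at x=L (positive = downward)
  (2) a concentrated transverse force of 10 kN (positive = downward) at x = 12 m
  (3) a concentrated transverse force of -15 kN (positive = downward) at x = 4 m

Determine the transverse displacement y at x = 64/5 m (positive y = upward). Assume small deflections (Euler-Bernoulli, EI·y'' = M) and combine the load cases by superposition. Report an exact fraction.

y(64/5) = 3068764/29296875 m

Load 1 — triangular load w₀=-14 kN/m (0→w₀ over full span):
  y_1 = -w₀x²(L-x)²(x+2L)/(120LEI) = -(-14)·(64/5)²·(16-(64/5))²·((64/5)+2·16)/(120·16·5000) = 3211264/29296875 m
Load 2 — point force P=10 kN at a=12 m (b=L-a=4):
  y_2 = -Pa²(L-x)²(3bL-(3b+a)(L-x))/(6L³EI)  [x>a] = -10·12²·(16-(64/5))²·(3·4·16-(3·4+12)·(16-(64/5)))/(6·16³·5000) = -216/15625 m
Load 3 — point force P=-15 kN at a=4 m (b=L-a=12):
  y_3 = -Pa²(L-x)²(3bL-(3b+a)(L-x))/(6L³EI)  [x>a] = -(-15)·4²·(16-(64/5))²·(3·12·16-(3·12+4)·(16-(64/5)))/(6·16³·5000) = 28/3125 m
Superposition: y = Σ y_i = 3068764/29296875 m ≈ 0.104747 m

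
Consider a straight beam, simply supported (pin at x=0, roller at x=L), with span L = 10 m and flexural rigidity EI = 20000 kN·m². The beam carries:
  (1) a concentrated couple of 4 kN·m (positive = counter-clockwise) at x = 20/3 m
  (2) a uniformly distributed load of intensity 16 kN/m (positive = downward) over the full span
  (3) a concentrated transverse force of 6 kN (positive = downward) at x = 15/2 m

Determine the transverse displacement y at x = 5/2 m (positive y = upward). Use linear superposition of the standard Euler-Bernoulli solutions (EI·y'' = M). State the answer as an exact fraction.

Load 1 — applied couple M₀=4 kN·m at a=20/3 m (b=L-a=10/3):
  y_1 = (M₀x³/(6L)+C₁x)/EI  [x≤a] with C₁=M₀(3b²-L²)/(6L)=-40/9 = (4·(5/2)³/(6·10)+(-40/9)·(5/2))/20000 = -29/57600 m
Load 2 — uniform load w=16 kN/m over full span:
  y_2 = -wx(L³-2Lx²+x³)/(24EI) = -16·(5/2)·(10³-2·10·(5/2)²+(5/2)³)/(24·20000) = -19/256 m
Load 3 — point force P=6 kN at a=15/2 m (b=L-a=5/2):
  y_3 = -Pbx(L²-b²-x²)/(6LEI)  [x≤a] = -6·(5/2)·(5/2)·(10²-(5/2)²-(5/2)²)/(6·10·20000) = -7/2560 m
Superposition: y = Σ y_i = -8923/115200 m ≈ -0.077457 m

y(5/2) = -8923/115200 m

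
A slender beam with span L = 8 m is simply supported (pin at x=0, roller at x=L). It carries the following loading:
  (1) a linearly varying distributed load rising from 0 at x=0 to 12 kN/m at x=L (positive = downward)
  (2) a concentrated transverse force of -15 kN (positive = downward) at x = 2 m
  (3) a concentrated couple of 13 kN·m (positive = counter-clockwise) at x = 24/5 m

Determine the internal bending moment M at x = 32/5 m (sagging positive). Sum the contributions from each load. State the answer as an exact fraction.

Load 1 — triangular load w₀=12 kN/m (0→w₀ over full span):
  M_1 = w₀Lx/6 - w₀x³/(6L) = 12·8·(32/5)/6 - 12·(32/5)³/(6·8) = 4608/125 kN·m
Load 2 — point force P=-15 kN at a=2 m (b=L-a=6):
  M_2 = Pa(L-x)/L  [x>a] = (-15)·2·(8-(32/5))/8 = -6 kN·m
Load 3 — applied couple M₀=13 kN·m at a=24/5 m (b=L-a=16/5):
  M_3 = M₀x/L - M₀  [x>a] = 13·(32/5)/8 - 13 = -13/5 kN·m
Superposition: M = Σ M_i = 3533/125 kN·m ≈ 28.264000 kN·m

M(32/5) = 3533/125 kN·m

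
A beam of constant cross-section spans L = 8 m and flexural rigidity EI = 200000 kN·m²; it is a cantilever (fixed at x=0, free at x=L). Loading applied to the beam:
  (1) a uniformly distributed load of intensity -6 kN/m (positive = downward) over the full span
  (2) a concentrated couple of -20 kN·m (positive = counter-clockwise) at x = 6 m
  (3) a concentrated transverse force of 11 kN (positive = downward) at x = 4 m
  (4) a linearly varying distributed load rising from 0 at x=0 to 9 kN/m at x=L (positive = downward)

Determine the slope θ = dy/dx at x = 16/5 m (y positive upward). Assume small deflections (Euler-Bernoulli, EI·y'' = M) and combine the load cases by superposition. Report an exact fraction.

θ(16/5) = -1778/1953125 rad

Load 1 — uniform load w=-6 kN/m over full span:
  θ_1 = -wx(x²-3Lx+3L²)/(6EI) = -(-6)·(16/5)·((16/5)²-3·8·(16/5)+3·8²)/(6·200000) = 784/390625 rad
Load 2 — applied couple M₀=-20 kN·m at a=6 m (b=L-a=2):
  θ_2 = M₀x/EI  [x≤a] = (-20)·(16/5)/200000 = -1/3125 rad
Load 3 — point force P=11 kN at a=4 m (b=L-a=4):
  θ_3 = -Px(2a-x)/(2EI)  [x≤a] = -11·(16/5)·(2·4-(16/5))/(2·200000) = -33/78125 rad
Load 4 — triangular load w₀=9 kN/m (0→w₀ over full span):
  θ_4 = (w₀Lx²/4-w₀L²x/3-w₀x⁴/(24L))/EI = (9·8·(16/5)²/4-9·8²·(16/5)/3-9·(16/5)⁴/(24·8))/200000 = -4248/1953125 rad
Superposition: θ = Σ θ_i = -1778/1953125 rad ≈ -0.000910 rad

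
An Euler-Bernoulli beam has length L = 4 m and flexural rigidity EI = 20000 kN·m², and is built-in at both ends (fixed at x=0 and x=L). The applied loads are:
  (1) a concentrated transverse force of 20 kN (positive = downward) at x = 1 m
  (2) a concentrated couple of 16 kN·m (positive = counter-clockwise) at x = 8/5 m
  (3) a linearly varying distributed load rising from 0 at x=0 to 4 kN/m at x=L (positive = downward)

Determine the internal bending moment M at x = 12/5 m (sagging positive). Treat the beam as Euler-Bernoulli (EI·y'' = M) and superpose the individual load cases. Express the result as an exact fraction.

M(12/5) = -457/300 kN·m

Load 1 — point force P=20 kN at a=1 m (b=L-a=3):
  M_1 = Pa²(a+3b)(L-x)/L³ - Pa²b/L²  [x>a] = 20·1²·(1+3·3)·(4-(12/5))/4³ - 20·1²·3/4² = 5/4 kN·m
Load 2 — applied couple M₀=16 kN·m at a=8/5 m (b=L-a=12/5):
  M_2 = R_Ax - M_A - M₀  [x>a] with R_A=144/25, M_A=48/25 = (144/25)·(12/5) - (48/25) - 16 = -512/125 kN·m
Load 3 — triangular load w₀=4 kN/m (0→w₀ over full span):
  M_3 = 3w₀Lx/20 - w₀L²/30 - w₀x³/(6L) = 3·4·4·(12/5)/20 - 4·4²/30 - 4·(12/5)³/(6·4) = 496/375 kN·m
Superposition: M = Σ M_i = -457/300 kN·m ≈ -1.523333 kN·m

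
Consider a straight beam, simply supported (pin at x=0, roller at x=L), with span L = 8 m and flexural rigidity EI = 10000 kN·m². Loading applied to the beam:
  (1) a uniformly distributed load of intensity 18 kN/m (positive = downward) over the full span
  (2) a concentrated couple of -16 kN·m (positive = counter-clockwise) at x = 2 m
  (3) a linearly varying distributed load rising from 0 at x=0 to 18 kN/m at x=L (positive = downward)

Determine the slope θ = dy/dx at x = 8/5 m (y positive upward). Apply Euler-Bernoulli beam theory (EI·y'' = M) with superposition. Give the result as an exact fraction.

θ(8/5) = -220523/4687500 rad

Load 1 — uniform load w=18 kN/m over full span:
  θ_1 = -w(L³-6Lx²+4x³)/(24EI) = -18·(8³-6·8·(8/5)²+4·(8/5)³)/(24·10000) = -2376/78125 rad
Load 2 — applied couple M₀=-16 kN·m at a=2 m (b=L-a=6):
  θ_2 = (M₀x²/(2L)+C₁)/EI  [x≤a] with C₁=M₀(3b²-L²)/(6L)=-44/3 = ((-16)·(8/5)²/(2·8)+(-44/3))/10000 = -323/187500 rad
Load 3 — triangular load w₀=18 kN/m (0→w₀ over full span):
  θ_3 = -w₀(7L⁴-30L²x²+15x⁴)/(360LEI) = -18·(7·8⁴-30·8²·(8/5)²+15·(8/5)⁴)/(360·8·10000) = -5824/390625 rad
Superposition: θ = Σ θ_i = -220523/4687500 rad ≈ -0.047045 rad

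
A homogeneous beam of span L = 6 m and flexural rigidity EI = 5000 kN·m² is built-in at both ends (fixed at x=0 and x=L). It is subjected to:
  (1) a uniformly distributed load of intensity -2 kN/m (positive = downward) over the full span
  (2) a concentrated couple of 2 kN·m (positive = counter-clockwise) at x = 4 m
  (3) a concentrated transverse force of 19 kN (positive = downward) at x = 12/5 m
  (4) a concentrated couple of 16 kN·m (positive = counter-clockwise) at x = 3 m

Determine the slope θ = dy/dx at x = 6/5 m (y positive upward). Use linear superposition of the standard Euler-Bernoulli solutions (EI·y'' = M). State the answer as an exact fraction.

Load 1 — uniform load w=-2 kN/m over full span:
  θ_1 = -wx(L-x)(L-2x)/(12EI) = -(-2)·(6/5)·(6-(6/5))·(6-2·(6/5))/(12·5000) = 54/78125 rad
Load 2 — applied couple M₀=2 kN·m at a=4 m (b=L-a=2):
  θ_2 = (R_Ax²/2 - M_Ax)/EI  [x≤a] with R_A=4/9, M_A=2/3 = ((4/9)·(6/5)²/2 - (2/3)·(6/5))/5000 = -3/31250 rad
Load 3 — point force P=19 kN at a=12/5 m (b=L-a=18/5):
  θ_3 = -Pb²x(2aL-(3a+b)x)/(2L³EI)  [x≤a] = -19·(18/5)²·(6/5)·(2·(12/5)·6-(3·(12/5)+(18/5))·(6/5))/(2·6³·5000) = -16929/7812500 rad
Load 4 — applied couple M₀=16 kN·m at a=3 m (b=L-a=3):
  θ_4 = (R_Ax²/2 - M_Ax)/EI  [x≤a] with R_A=4, M_A=4 = (4·(6/5)²/2 - 4·(6/5))/5000 = -6/15625 rad
Superposition: θ = Σ θ_i = -15279/7812500 rad ≈ -0.001956 rad

θ(6/5) = -15279/7812500 rad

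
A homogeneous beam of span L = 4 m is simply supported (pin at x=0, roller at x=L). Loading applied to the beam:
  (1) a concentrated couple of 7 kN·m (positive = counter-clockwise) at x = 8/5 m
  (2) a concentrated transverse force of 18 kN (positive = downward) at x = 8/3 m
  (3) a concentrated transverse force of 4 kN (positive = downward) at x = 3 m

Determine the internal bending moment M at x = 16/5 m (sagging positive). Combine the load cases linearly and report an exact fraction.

Load 1 — applied couple M₀=7 kN·m at a=8/5 m (b=L-a=12/5):
  M_1 = M₀x/L - M₀  [x>a] = 7·(16/5)/4 - 7 = -7/5 kN·m
Load 2 — point force P=18 kN at a=8/3 m (b=L-a=4/3):
  M_2 = Pa(L-x)/L  [x>a] = 18·(8/3)·(4-(16/5))/4 = 48/5 kN·m
Load 3 — point force P=4 kN at a=3 m (b=L-a=1):
  M_3 = Pa(L-x)/L  [x>a] = 4·3·(4-(16/5))/4 = 12/5 kN·m
Superposition: M = Σ M_i = 53/5 kN·m ≈ 10.600000 kN·m

M(16/5) = 53/5 kN·m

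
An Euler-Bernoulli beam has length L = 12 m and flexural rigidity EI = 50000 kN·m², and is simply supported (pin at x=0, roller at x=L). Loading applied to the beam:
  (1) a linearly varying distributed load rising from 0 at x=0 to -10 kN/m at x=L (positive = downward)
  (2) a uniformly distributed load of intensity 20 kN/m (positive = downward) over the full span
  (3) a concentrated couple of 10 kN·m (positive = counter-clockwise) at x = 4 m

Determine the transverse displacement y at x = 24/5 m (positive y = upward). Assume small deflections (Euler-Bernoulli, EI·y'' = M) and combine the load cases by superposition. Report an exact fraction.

Load 1 — triangular load w₀=-10 kN/m (0→w₀ over full span):
  y_1 = -w₀x(7L⁴-10L²x²+3x⁴)/(360LEI) = -(-10)·(24/5)·(7·12⁴-10·12²·(24/5)²+3·(24/5)⁴)/(360·12·50000) = 246456/9765625 m
Load 2 — uniform load w=20 kN/m over full span:
  y_2 = -wx(L³-2Lx²+x³)/(24EI) = -20·(24/5)·(12³-2·12·(24/5)²+(24/5)³)/(24·50000) = -40176/390625 m
Load 3 — applied couple M₀=10 kN·m at a=4 m (b=L-a=8):
  y_3 = (M₀x³/(6L)-M₀(x-a)²/2+C₁x)/EI  [x>a] with C₁=M₀(3b²-L²)/(6L)=20/3 = (10·(24/5)³/(6·12)-10·((24/5)-4)²/2+(20/3)·(24/5))/50000 = 69/78125 m
Superposition: y = Σ y_i = -749319/9765625 m ≈ -0.076730 m

y(24/5) = -749319/9765625 m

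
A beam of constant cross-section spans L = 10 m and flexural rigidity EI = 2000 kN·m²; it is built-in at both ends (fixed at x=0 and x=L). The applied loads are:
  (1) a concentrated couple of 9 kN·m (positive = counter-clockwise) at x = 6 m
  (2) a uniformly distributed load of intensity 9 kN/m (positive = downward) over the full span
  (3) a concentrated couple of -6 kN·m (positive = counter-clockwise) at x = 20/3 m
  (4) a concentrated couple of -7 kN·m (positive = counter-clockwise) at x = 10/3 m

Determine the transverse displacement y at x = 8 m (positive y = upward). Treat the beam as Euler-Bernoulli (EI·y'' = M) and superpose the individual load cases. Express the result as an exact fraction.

Load 1 — applied couple M₀=9 kN·m at a=6 m (b=L-a=4):
  y_1 = (R_Ax³/6 - M_Ax²/2 - M₀(x-a)²/2)/EI  [x>a] with R_A=162/125, M_A=72/25 = ((162/125)·8³/6 - (72/25)·8²/2 - 9·(8-6)²/2)/2000 = 27/125000 m
Load 2 — uniform load w=9 kN/m over full span:
  y_2 = -wx²(L-x)²/(24EI) = -9·8²·(10-8)²/(24·2000) = -6/125 m
Load 3 — applied couple M₀=-6 kN·m at a=20/3 m (b=L-a=10/3):
  y_3 = (R_Ax³/6 - M_Ax²/2 - M₀(x-a)²/2)/EI  [x>a] with R_A=-4/5, M_A=-2 = ((-4/5)·8³/6 - (-2)·8²/2 - (-6)·(8-(20/3))²/2)/2000 = 1/1875 m
Load 4 — applied couple M₀=-7 kN·m at a=10/3 m (b=L-a=20/3):
  y_4 = (R_Ax³/6 - M_Ax²/2 - M₀(x-a)²/2)/EI  [x>a] with R_A=-14/15, M_A=0 = ((-14/15)·8³/6 - 0·8²/2 - (-7)·(8-(10/3))²/2)/2000 = -77/45000 m
Superposition: y = Σ y_i = -27541/562500 m ≈ -0.048962 m

y(8) = -27541/562500 m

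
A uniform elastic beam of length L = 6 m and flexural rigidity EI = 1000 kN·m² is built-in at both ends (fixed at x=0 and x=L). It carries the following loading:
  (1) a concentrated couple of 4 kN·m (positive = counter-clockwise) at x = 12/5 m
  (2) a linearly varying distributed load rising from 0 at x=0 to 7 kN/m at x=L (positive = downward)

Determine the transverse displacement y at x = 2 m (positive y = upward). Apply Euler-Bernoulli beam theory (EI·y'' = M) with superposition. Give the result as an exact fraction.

Load 1 — applied couple M₀=4 kN·m at a=12/5 m (b=L-a=18/5):
  y_1 = (R_Ax³/6 - M_Ax²/2)/EI  [x≤a] with R_A=24/25, M_A=12/25 = ((24/25)·2³/6 - (12/25)·2²/2)/1000 = 1/3125 m
Load 2 — triangular load w₀=7 kN/m (0→w₀ over full span):
  y_2 = -w₀x²(L-x)²(x+2L)/(120LEI) = -7·2²·(6-2)²·(2+2·6)/(120·6·1000) = -49/5625 m
Superposition: y = Σ y_i = -236/28125 m ≈ -0.008391 m

y(2) = -236/28125 m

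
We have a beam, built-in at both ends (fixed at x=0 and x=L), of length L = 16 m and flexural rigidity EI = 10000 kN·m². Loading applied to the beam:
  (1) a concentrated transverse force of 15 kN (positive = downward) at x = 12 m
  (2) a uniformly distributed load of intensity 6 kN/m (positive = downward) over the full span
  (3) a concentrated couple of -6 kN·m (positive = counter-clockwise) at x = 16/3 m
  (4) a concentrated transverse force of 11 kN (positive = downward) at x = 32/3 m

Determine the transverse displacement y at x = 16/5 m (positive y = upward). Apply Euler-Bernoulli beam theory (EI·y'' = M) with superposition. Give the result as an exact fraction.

Load 1 — point force P=15 kN at a=12 m (b=L-a=4):
  y_1 = -Pb²x²(3aL-(3a+b)x)/(6L³EI)  [x≤a] = -15·4²·(16/5)²·(3·12·16-(3·12+4)·(16/5))/(6·16³·10000) = -14/3125 m
Load 2 — uniform load w=6 kN/m over full span:
  y_2 = -wx²(L-x)²/(24EI) = -6·(16/5)²·(16-(16/5))²/(24·10000) = -16384/390625 m
Load 3 — applied couple M₀=-6 kN·m at a=16/3 m (b=L-a=32/3):
  y_3 = (R_Ax³/6 - M_Ax²/2)/EI  [x≤a] with R_A=-1/2, M_A=0 = ((-1/2)·(16/5)³/6 - 0·(16/5)²/2)/10000 = -64/234375 m
Load 4 — point force P=11 kN at a=32/3 m (b=L-a=16/3):
  y_4 = -Pb²x²(3aL-(3a+b)x)/(6L³EI)  [x≤a] = -11·(16/3)²·(16/5)²·(3·(32/3)·16-(3·(32/3)+(16/3))·(16/5))/(6·16³·10000) = -32384/6328125 m
Superposition: y = Σ y_i = -1639414/31640625 m ≈ -0.051814 m

y(16/5) = -1639414/31640625 m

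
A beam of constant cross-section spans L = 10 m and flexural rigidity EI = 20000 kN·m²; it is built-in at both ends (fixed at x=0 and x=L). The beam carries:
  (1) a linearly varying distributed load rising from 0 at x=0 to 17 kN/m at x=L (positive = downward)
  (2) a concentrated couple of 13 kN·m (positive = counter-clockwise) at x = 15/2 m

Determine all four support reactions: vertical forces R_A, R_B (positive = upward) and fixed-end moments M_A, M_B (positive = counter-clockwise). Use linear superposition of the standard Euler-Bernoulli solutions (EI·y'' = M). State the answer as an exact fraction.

R_A = 2157/80 kN, M_A = 2915/48 kN·m, R_B = 4643/80 kN, M_B = -1399/16 kN·m

Load 1 — triangular load w₀=17 kN/m (0→w₀ over full span):
  R_A = 3w₀L/20 = 3·17·10/20 = 51/2 kN
  M_A = w₀L²/30 = 17·10²/30 = 170/3 kN·m
  R_B = 7w₀L/20 = 7·17·10/20 = 119/2 kN
  M_B = -w₀L²/20 = -17·10²/20 = -85 kN·m
Load 2 — applied couple M₀=13 kN·m at a=15/2 m (b=L-a=5/2):
  R_A = 6M₀ab/L³ = 6·13·(15/2)·(5/2)/10³ = 117/80 kN
  M_A = M₀b(2a-b)/L² = 13·(5/2)·(2·(15/2)-(5/2))/10² = 65/16 kN·m
  R_B = -6M₀ab/L³ = -6·13·(15/2)·(5/2)/10³ = -117/80 kN
  M_B = M₀a(2b-a)/L² = 13·(15/2)·(2·(5/2)-(15/2))/10² = -39/16 kN·m
Superposition: R_A = 2157/80 kN, M_A = 2915/48 kN·m, R_B = 4643/80 kN, M_B = -1399/16 kN·m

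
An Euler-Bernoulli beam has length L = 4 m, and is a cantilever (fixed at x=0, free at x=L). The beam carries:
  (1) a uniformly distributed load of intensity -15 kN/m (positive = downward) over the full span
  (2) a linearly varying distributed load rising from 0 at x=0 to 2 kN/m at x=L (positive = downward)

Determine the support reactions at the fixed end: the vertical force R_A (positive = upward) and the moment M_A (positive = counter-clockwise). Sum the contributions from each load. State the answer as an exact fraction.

Load 1 — uniform load w=-15 kN/m over full span:
  R_A = wL = (-15)·4 = -60 kN
  M_A = wL²/2 = (-15)·4²/2 = -120 kN·m
Load 2 — triangular load w₀=2 kN/m (0→w₀ over full span):
  R_A = w₀L/2 = 2·4/2 = 4 kN
  M_A = w₀L²/3 = 2·4²/3 = 32/3 kN·m
Superposition: R_A = -56 kN, M_A = -328/3 kN·m

R_A = -56 kN, M_A = -328/3 kN·m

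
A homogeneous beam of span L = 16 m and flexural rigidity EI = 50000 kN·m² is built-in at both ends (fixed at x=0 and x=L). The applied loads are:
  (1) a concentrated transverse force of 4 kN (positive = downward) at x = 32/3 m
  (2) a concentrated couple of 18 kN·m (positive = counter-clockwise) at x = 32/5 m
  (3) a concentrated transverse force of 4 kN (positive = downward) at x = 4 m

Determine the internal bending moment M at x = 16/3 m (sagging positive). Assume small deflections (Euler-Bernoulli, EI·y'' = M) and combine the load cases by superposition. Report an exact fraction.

M(16/3) = 22147/2025 kN·m

Load 1 — point force P=4 kN at a=32/3 m (b=L-a=16/3):
  M_1 = Pb²(3a+b)x/L³ - Pab²/L²  [x≤a] = 4·(16/3)²·(3·(32/3)+(16/3))·(16/3)/16³ - 4·(32/3)·(16/3)²/16² = 64/81 kN·m
Load 2 — applied couple M₀=18 kN·m at a=32/5 m (b=L-a=48/5):
  M_2 = R_Ax - M_A  [x≤a] with R_A=81/50, M_A=54/25 = (81/50)·(16/3) - (54/25) = 162/25 kN·m
Load 3 — point force P=4 kN at a=4 m (b=L-a=12):
  M_3 = Pa²(a+3b)(L-x)/L³ - Pa²b/L²  [x>a] = 4·4²·(4+3·12)·(16-(16/3))/16³ - 4·4²·12/16² = 11/3 kN·m
Superposition: M = Σ M_i = 22147/2025 kN·m ≈ 10.936790 kN·m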